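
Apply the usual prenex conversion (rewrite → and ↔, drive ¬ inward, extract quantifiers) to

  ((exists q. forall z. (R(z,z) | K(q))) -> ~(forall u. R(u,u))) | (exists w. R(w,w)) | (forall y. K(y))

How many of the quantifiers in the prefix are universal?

2

First replace A → B with ¬A ∨ B.
  ~(exists q. forall z. (R(z,z) | K(q))) | ~(forall u. R(u,u)) | (exists w. R(w,w)) | (forall y. K(y))
Move each ¬ inward, flipping quantifiers it crosses:
  (forall q. exists z. (~R(z,z) & ~K(q))) | (exists u. ~R(u,u)) | (exists w. R(w,w)) | (forall y. K(y))
All bound variables are already distinct, so no renaming is needed.
Extract every quantifier outward, since the variables are now distinct and don't occur free across branches:
  forall q. exists z. exists u. exists w. forall y. (~R(z,z) & ~K(q) | ~R(u,u) | R(w,w) | K(y))
The prefix is forall q exists z exists u exists w forall y: 2 universal, 3 existential.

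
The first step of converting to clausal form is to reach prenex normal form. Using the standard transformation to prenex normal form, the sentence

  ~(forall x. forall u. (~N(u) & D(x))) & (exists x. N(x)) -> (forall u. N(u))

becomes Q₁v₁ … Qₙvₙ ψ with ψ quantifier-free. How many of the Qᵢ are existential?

Rewrite implications/biconditionals: A → B as ¬A ∨ B.
  ~(~(forall x. forall u. (~N(u) & D(x))) & (exists x. N(x))) | (forall u. N(u))
Drive negations inward (¬∀x A ≡ ∃x ¬A, ¬∃x A ≡ ∀x ¬A, De Morgan for ∧/∨):
  (forall x. forall u. (~N(u) & D(x))) | (forall x. ~N(x)) | (forall u. N(u))
Standardize variables apart so no two quantifiers bind the same name: x↦b, u↦t.
  (forall x. forall u. (~N(u) & D(x))) | (forall b. ~N(b)) | (forall t. N(t))
Pull the quantifiers to the front (each side's bound variable is not free in the other side):
  forall x. forall u. forall b. forall t. (~N(u) & D(x) | ~N(b) | N(t))
The prefix is forall x forall u forall b forall t: 4 universal, 0 existential.

0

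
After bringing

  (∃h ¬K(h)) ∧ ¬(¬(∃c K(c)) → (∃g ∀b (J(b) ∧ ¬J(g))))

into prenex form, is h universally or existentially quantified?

existential

First replace A → B with ¬A ∨ B.
  (∃h ¬K(h)) ∧ ¬(¬¬(∃c K(c)) ∨ (∃g ∀b (J(b) ∧ ¬J(g))))
Move each ¬ inward, flipping quantifiers it crosses:
  (∃h ¬K(h)) ∧ (∀c ¬K(c)) ∧ (∀g ∃b (¬J(b) ∨ J(g)))
All bound variables are already distinct, so no renaming is needed.
Finally move all quantifiers to the prefix:
  ∃h ∀c ∀g ∃b (¬K(h) ∧ ¬K(c) ∧ (¬J(b) ∨ J(g)))
The quantifier ∃h sits under an even number of negations (counting the antecedent side of each →), so it remains existential.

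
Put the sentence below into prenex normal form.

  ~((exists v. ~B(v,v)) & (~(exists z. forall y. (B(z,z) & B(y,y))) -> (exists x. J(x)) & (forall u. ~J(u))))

Eliminate → and ↔ using ¬ and ∨.
  ~((exists v. ~B(v,v)) & (~~(exists z. forall y. (B(z,z) & B(y,y))) | (exists x. J(x)) & (forall u. ~J(u))))
Move each ¬ inward, flipping quantifiers it crosses:
  (forall v. B(v,v)) | (forall z. exists y. (~B(z,z) | ~B(y,y))) & ((forall x. ~J(x)) | (exists u. J(u)))
Pull the quantifiers to the front (each side's bound variable is not free in the other side):
  forall v. forall z. exists y. forall x. exists u. (B(v,v) | (~B(z,z) | ~B(y,y)) & (~J(x) | J(u)))

forall v. forall z. exists y. forall x. exists u. (B(v,v) | (~B(z,z) | ~B(y,y)) & (~J(x) | J(u)))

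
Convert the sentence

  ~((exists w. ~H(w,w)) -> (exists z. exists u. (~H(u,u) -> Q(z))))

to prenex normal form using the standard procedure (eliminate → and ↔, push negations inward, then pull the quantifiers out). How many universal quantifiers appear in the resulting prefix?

Rewrite implications/biconditionals: A → B as ¬A ∨ B.
  ~(~(exists w. ~H(w,w)) | (exists z. exists u. (~~H(u,u) | Q(z))))
Push ¬ through the quantifiers and connectives to reach negation normal form:
  (exists w. ~H(w,w)) & (forall z. forall u. (~H(u,u) & ~Q(z)))
All bound variables are already distinct, so no renaming is needed.
Extract every quantifier outward, since the variables are now distinct and don't occur free across branches:
  exists w. forall z. forall u. (~H(w,w) & ~H(u,u) & ~Q(z))
The prefix is exists w forall z forall u: 2 universal, 1 existential.

2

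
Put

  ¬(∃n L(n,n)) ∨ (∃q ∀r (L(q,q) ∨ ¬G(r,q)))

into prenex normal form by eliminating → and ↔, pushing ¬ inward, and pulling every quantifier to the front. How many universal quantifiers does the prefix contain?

2

Drive negations inward (¬∀x A ≡ ∃x ¬A, ¬∃x A ≡ ∀x ¬A, De Morgan for ∧/∨):
  (∀n ¬L(n,n)) ∨ (∃q ∀r (L(q,q) ∨ ¬G(r,q)))
Pull the quantifiers to the front (each side's bound variable is not free in the other side):
  ∀n ∃q ∀r (¬L(n,n) ∨ L(q,q) ∨ ¬G(r,q))
The prefix is ∀n ∃q ∀r: 2 universal, 1 existential.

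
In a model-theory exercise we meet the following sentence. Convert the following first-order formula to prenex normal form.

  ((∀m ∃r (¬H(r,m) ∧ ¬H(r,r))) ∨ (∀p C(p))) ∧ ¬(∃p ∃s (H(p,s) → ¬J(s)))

∀m ∃r ∀p ∀u ∀s ((¬H(r,m) ∧ ¬H(r,r) ∨ C(p)) ∧ H(u,s) ∧ J(s))

Rewrite implications/biconditionals: A → B as ¬A ∨ B.
  ((∀m ∃r (¬H(r,m) ∧ ¬H(r,r))) ∨ (∀p C(p))) ∧ ¬(∃p ∃s (¬H(p,s) ∨ ¬J(s)))
Drive negations inward (¬∀x A ≡ ∃x ¬A, ¬∃x A ≡ ∀x ¬A, De Morgan for ∧/∨):
  ((∀m ∃r (¬H(r,m) ∧ ¬H(r,r))) ∨ (∀p C(p))) ∧ (∀p ∀s (H(p,s) ∧ J(s)))
Standardize variables apart so no two quantifiers bind the same name: p↦u.
  ((∀m ∃r (¬H(r,m) ∧ ¬H(r,r))) ∨ (∀p C(p))) ∧ (∀u ∀s (H(u,s) ∧ J(s)))
Extract every quantifier outward, since the variables are now distinct and don't occur free across branches:
  ∀m ∃r ∀p ∀u ∀s ((¬H(r,m) ∧ ¬H(r,r) ∨ C(p)) ∧ H(u,s) ∧ J(s))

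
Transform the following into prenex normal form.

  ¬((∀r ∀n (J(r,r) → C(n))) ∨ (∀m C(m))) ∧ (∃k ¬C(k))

Eliminate → and ↔ using ¬ and ∨.
  ¬((∀r ∀n (¬J(r,r) ∨ C(n))) ∨ (∀m C(m))) ∧ (∃k ¬C(k))
Move each ¬ inward, flipping quantifiers it crosses:
  (∃r ∃n (J(r,r) ∧ ¬C(n))) ∧ (∃m ¬C(m)) ∧ (∃k ¬C(k))
All bound variables are already distinct, so no renaming is needed.
Extract every quantifier outward, since the variables are now distinct and don't occur free across branches:
  ∃r ∃n ∃m ∃k (J(r,r) ∧ ¬C(n) ∧ ¬C(m) ∧ ¬C(k))

∃r ∃n ∃m ∃k (J(r,r) ∧ ¬C(n) ∧ ¬C(m) ∧ ¬C(k))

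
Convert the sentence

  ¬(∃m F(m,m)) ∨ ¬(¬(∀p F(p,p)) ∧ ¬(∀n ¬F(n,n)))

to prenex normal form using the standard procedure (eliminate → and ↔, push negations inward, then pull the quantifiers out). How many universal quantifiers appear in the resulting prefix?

3

Drive negations inward (¬∀x A ≡ ∃x ¬A, ¬∃x A ≡ ∀x ¬A, De Morgan for ∧/∨):
  (∀m ¬F(m,m)) ∨ (∀p F(p,p)) ∨ (∀n ¬F(n,n))
All bound variables are already distinct, so no renaming is needed.
Extract every quantifier outward, since the variables are now distinct and don't occur free across branches:
  ∀m ∀p ∀n (¬F(m,m) ∨ F(p,p) ∨ ¬F(n,n))
The prefix is ∀m ∀p ∀n: 3 universal, 0 existential.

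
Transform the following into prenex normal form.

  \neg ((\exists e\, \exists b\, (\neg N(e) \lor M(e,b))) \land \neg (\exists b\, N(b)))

Drive negations inward (¬∀x A ≡ ∃x ¬A, ¬∃x A ≡ ∀x ¬A, De Morgan for ∧/∨):
  (\forall e\, \forall b\, (N(e) \land \neg M(e,b))) \lor (\exists b\, N(b))
Give each quantifier a distinct variable: b↦u1.
  (\forall e\, \forall b\, (N(e) \land \neg M(e,b))) \lor (\exists u1\, N(u1))
Pull the quantifiers to the front (each side's bound variable is not free in the other side):
  \forall e\, \forall b\, \exists u1\, (N(e) \land \neg M(e,b) \lor N(u1))

\forall e\, \forall b\, \exists u1\, (N(e) \land \neg M(e,b) \lor N(u1))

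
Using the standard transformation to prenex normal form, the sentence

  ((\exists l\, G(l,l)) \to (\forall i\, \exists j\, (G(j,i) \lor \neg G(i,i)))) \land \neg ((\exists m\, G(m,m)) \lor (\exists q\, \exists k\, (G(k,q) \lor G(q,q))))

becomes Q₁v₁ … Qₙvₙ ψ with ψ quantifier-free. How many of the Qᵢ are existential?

1

First replace A → B with ¬A ∨ B.
  (\neg (\exists l\, G(l,l)) \lor (\forall i\, \exists j\, (G(j,i) \lor \neg G(i,i)))) \land \neg ((\exists m\, G(m,m)) \lor (\exists q\, \exists k\, (G(k,q) \lor G(q,q))))
Move each ¬ inward, flipping quantifiers it crosses:
  ((\forall l\, \neg G(l,l)) \lor (\forall i\, \exists j\, (G(j,i) \lor \neg G(i,i)))) \land (\forall m\, \neg G(m,m)) \land (\forall q\, \forall k\, (\neg G(k,q) \land \neg G(q,q)))
All bound variables are already distinct, so no renaming is needed.
Pull the quantifiers to the front (each side's bound variable is not free in the other side):
  \forall l\, \forall i\, \exists j\, \forall m\, \forall q\, \forall k\, ((\neg G(l,l) \lor G(j,i) \lor \neg G(i,i)) \land \neg G(m,m) \land \neg G(k,q) \land \neg G(q,q))
The prefix is \forall l \forall i \exists j \forall m \forall q \forall k: 5 universal, 1 existential.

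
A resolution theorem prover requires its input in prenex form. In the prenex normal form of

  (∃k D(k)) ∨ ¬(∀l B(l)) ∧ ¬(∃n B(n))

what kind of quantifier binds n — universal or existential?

Drive negations inward (¬∀x A ≡ ∃x ¬A, ¬∃x A ≡ ∀x ¬A, De Morgan for ∧/∨):
  (∃k D(k)) ∨ (∃l ¬B(l)) ∧ (∀n ¬B(n))
Extract every quantifier outward, since the variables are now distinct and don't occur free across branches:
  ∃k ∃l ∀n (D(k) ∨ ¬B(l) ∧ ¬B(n))
The quantifier ∃n sits under an odd number of negations, so it flips to ∀n.

universal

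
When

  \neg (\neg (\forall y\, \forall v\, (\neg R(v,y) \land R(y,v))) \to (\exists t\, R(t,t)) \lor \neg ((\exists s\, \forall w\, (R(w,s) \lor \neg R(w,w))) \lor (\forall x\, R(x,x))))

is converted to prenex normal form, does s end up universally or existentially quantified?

existential

Rewrite implications/biconditionals: A → B as ¬A ∨ B.
  \neg (\neg \neg (\forall y\, \forall v\, (\neg R(v,y) \land R(y,v))) \lor (\exists t\, R(t,t)) \lor \neg ((\exists s\, \forall w\, (R(w,s) \lor \neg R(w,w))) \lor (\forall x\, R(x,x))))
Move each ¬ inward, flipping quantifiers it crosses:
  (\exists y\, \exists v\, (R(v,y) \lor \neg R(y,v))) \land (\forall t\, \neg R(t,t)) \land ((\exists s\, \forall w\, (R(w,s) \lor \neg R(w,w))) \lor (\forall x\, R(x,x)))
All bound variables are already distinct, so no renaming is needed.
Finally move all quantifiers to the prefix:
  \exists y\, \exists v\, \forall t\, \exists s\, \forall w\, \forall x\, ((R(v,y) \lor \neg R(y,v)) \land \neg R(t,t) \land (R(w,s) \lor \neg R(w,w) \lor R(x,x)))
The quantifier \exists s sits under an even number of negations (counting the antecedent side of each →), so it remains existential.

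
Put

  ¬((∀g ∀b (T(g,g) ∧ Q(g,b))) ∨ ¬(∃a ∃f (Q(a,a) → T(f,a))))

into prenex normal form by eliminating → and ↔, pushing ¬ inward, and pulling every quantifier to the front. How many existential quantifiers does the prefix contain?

4

Eliminate → and ↔ using ¬ and ∨.
  ¬((∀g ∀b (T(g,g) ∧ Q(g,b))) ∨ ¬(∃a ∃f (¬Q(a,a) ∨ T(f,a))))
Drive negations inward (¬∀x A ≡ ∃x ¬A, ¬∃x A ≡ ∀x ¬A, De Morgan for ∧/∨):
  (∃g ∃b (¬T(g,g) ∨ ¬Q(g,b))) ∧ (∃a ∃f (¬Q(a,a) ∨ T(f,a)))
Pull the quantifiers to the front (each side's bound variable is not free in the other side):
  ∃g ∃b ∃a ∃f ((¬T(g,g) ∨ ¬Q(g,b)) ∧ (¬Q(a,a) ∨ T(f,a)))
The prefix is ∃g ∃b ∃a ∃f: 0 universal, 4 existential.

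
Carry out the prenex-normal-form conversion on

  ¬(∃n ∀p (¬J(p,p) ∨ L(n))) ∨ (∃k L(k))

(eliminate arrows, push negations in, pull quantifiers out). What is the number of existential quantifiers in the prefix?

2

Drive negations inward (¬∀x A ≡ ∃x ¬A, ¬∃x A ≡ ∀x ¬A, De Morgan for ∧/∨):
  (∀n ∃p (J(p,p) ∧ ¬L(n))) ∨ (∃k L(k))
All bound variables are already distinct, so no renaming is needed.
Finally move all quantifiers to the prefix:
  ∀n ∃p ∃k (J(p,p) ∧ ¬L(n) ∨ L(k))
The prefix is ∀n ∃p ∃k: 1 universal, 2 existential.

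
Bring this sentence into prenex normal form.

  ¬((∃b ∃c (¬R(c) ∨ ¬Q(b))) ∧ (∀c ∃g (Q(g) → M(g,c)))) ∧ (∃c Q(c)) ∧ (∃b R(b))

Rewrite implications/biconditionals: A → B as ¬A ∨ B.
  ¬((∃b ∃c (¬R(c) ∨ ¬Q(b))) ∧ (∀c ∃g (¬Q(g) ∨ M(g,c)))) ∧ (∃c Q(c)) ∧ (∃b R(b))
Push ¬ through the quantifiers and connectives to reach negation normal form:
  ((∀b ∀c (R(c) ∧ Q(b))) ∨ (∃c ∀g (Q(g) ∧ ¬M(g,c)))) ∧ (∃c Q(c)) ∧ (∃b R(b))
Standardize variables apart so no two quantifiers bind the same name: c↦q, c↦z, b↦a.
  ((∀b ∀c (R(c) ∧ Q(b))) ∨ (∃q ∀g (Q(g) ∧ ¬M(g,q)))) ∧ (∃z Q(z)) ∧ (∃a R(a))
Extract every quantifier outward, since the variables are now distinct and don't occur free across branches:
  ∀b ∀c ∃q ∀g ∃z ∃a ((R(c) ∧ Q(b) ∨ Q(g) ∧ ¬M(g,q)) ∧ Q(z) ∧ R(a))

∀b ∀c ∃q ∀g ∃z ∃a ((R(c) ∧ Q(b) ∨ Q(g) ∧ ¬M(g,q)) ∧ Q(z) ∧ R(a))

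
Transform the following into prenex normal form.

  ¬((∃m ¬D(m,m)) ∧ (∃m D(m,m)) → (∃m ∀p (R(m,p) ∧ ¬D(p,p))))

∃m ∃a ∀x1 ∃p (¬D(m,m) ∧ D(a,a) ∧ (¬R(x1,p) ∨ D(p,p)))

Eliminate → and ↔ using ¬ and ∨.
  ¬(¬((∃m ¬D(m,m)) ∧ (∃m D(m,m))) ∨ (∃m ∀p (R(m,p) ∧ ¬D(p,p))))
Move each ¬ inward, flipping quantifiers it crosses:
  (∃m ¬D(m,m)) ∧ (∃m D(m,m)) ∧ (∀m ∃p (¬R(m,p) ∨ D(p,p)))
Rename bound variables to avoid capture: m↦a, m↦x1.
  (∃m ¬D(m,m)) ∧ (∃a D(a,a)) ∧ (∀x1 ∃p (¬R(x1,p) ∨ D(p,p)))
Extract every quantifier outward, since the variables are now distinct and don't occur free across branches:
  ∃m ∃a ∀x1 ∃p (¬D(m,m) ∧ D(a,a) ∧ (¬R(x1,p) ∨ D(p,p)))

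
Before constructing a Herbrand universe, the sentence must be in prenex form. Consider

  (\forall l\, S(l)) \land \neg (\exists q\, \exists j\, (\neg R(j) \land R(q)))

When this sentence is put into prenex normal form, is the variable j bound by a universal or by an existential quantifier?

universal

Drive negations inward (¬∀x A ≡ ∃x ¬A, ¬∃x A ≡ ∀x ¬A, De Morgan for ∧/∨):
  (\forall l\, S(l)) \land (\forall q\, \forall j\, (R(j) \lor \neg R(q)))
Extract every quantifier outward, since the variables are now distinct and don't occur free across branches:
  \forall l\, \forall q\, \forall j\, (S(l) \land (R(j) \lor \neg R(q)))
The quantifier \exists j sits under an odd number of negations, so it flips to \forall j.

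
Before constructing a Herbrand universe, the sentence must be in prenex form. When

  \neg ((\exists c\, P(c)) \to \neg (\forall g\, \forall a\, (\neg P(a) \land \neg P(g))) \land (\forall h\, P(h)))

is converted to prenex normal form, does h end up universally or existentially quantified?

First replace A → B with ¬A ∨ B.
  \neg (\neg (\exists c\, P(c)) \lor \neg (\forall g\, \forall a\, (\neg P(a) \land \neg P(g))) \land (\forall h\, P(h)))
Move each ¬ inward, flipping quantifiers it crosses:
  (\exists c\, P(c)) \land ((\forall g\, \forall a\, (\neg P(a) \land \neg P(g))) \lor (\exists h\, \neg P(h)))
All bound variables are already distinct, so no renaming is needed.
Pull the quantifiers to the front (each side's bound variable is not free in the other side):
  \exists c\, \forall g\, \forall a\, \exists h\, (P(c) \land (\neg P(a) \land \neg P(g) \lor \neg P(h)))
The quantifier \forall h sits under an odd number of negations (counting the antecedent side of each →), so it flips to \exists h.

existential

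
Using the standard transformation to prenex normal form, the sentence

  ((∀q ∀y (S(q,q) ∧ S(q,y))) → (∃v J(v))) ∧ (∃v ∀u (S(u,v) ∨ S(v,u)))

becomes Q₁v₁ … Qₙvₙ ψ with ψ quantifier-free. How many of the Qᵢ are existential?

4

Rewrite implications/biconditionals: A → B as ¬A ∨ B.
  (¬(∀q ∀y (S(q,q) ∧ S(q,y))) ∨ (∃v J(v))) ∧ (∃v ∀u (S(u,v) ∨ S(v,u)))
Drive negations inward (¬∀x A ≡ ∃x ¬A, ¬∃x A ≡ ∀x ¬A, De Morgan for ∧/∨):
  ((∃q ∃y (¬S(q,q) ∨ ¬S(q,y))) ∨ (∃v J(v))) ∧ (∃v ∀u (S(u,v) ∨ S(v,u)))
Rename bound variables to avoid capture: v↦w1.
  ((∃q ∃y (¬S(q,q) ∨ ¬S(q,y))) ∨ (∃v J(v))) ∧ (∃w1 ∀u (S(u,w1) ∨ S(w1,u)))
Finally move all quantifiers to the prefix:
  ∃q ∃y ∃v ∃w1 ∀u ((¬S(q,q) ∨ ¬S(q,y) ∨ J(v)) ∧ (S(u,w1) ∨ S(w1,u)))
The prefix is ∃q ∃y ∃v ∃w1 ∀u: 1 universal, 4 existential.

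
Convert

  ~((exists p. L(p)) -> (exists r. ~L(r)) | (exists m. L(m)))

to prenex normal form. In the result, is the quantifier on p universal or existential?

Rewrite implications/biconditionals: A → B as ¬A ∨ B.
  ~(~(exists p. L(p)) | (exists r. ~L(r)) | (exists m. L(m)))
Drive negations inward (¬∀x A ≡ ∃x ¬A, ¬∃x A ≡ ∀x ¬A, De Morgan for ∧/∨):
  (exists p. L(p)) & (forall r. L(r)) & (forall m. ~L(m))
Finally move all quantifiers to the prefix:
  exists p. forall r. forall m. (L(p) & L(r) & ~L(m))
The quantifier exists p sits under an even number of negations (counting the antecedent side of each →), so it remains existential.

existential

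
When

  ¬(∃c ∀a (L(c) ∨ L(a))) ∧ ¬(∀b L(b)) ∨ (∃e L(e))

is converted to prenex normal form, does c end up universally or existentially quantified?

Push ¬ through the quantifiers and connectives to reach negation normal form:
  (∀c ∃a (¬L(c) ∧ ¬L(a))) ∧ (∃b ¬L(b)) ∨ (∃e L(e))
All bound variables are already distinct, so no renaming is needed.
Pull the quantifiers to the front (each side's bound variable is not free in the other side):
  ∀c ∃a ∃b ∃e (¬L(c) ∧ ¬L(a) ∧ ¬L(b) ∨ L(e))
The quantifier ∃c sits under an odd number of negations, so it flips to ∀c.

universal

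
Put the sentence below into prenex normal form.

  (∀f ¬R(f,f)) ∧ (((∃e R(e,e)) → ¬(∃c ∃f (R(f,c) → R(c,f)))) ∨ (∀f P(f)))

First replace A → B with ¬A ∨ B.
  (∀f ¬R(f,f)) ∧ (¬(∃e R(e,e)) ∨ ¬(∃c ∃f (¬R(f,c) ∨ R(c,f))) ∨ (∀f P(f)))
Move each ¬ inward, flipping quantifiers it crosses:
  (∀f ¬R(f,f)) ∧ ((∀e ¬R(e,e)) ∨ (∀c ∀f (R(f,c) ∧ ¬R(c,f))) ∨ (∀f P(f)))
Standardize variables apart so no two quantifiers bind the same name: f↦x, f↦y1.
  (∀f ¬R(f,f)) ∧ ((∀e ¬R(e,e)) ∨ (∀c ∀x (R(x,c) ∧ ¬R(c,x))) ∨ (∀y1 P(y1)))
Pull the quantifiers to the front (each side's bound variable is not free in the other side):
  ∀f ∀e ∀c ∀x ∀y1 (¬R(f,f) ∧ (¬R(e,e) ∨ R(x,c) ∧ ¬R(c,x) ∨ P(y1)))

∀f ∀e ∀c ∀x ∀y1 (¬R(f,f) ∧ (¬R(e,e) ∨ R(x,c) ∧ ¬R(c,x) ∨ P(y1)))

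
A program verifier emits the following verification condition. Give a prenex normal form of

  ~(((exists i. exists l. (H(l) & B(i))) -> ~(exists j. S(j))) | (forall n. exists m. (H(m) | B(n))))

exists i. exists l. exists j. exists n. forall m. (H(l) & B(i) & S(j) & ~H(m) & ~B(n))

First replace A → B with ¬A ∨ B.
  ~(~(exists i. exists l. (H(l) & B(i))) | ~(exists j. S(j)) | (forall n. exists m. (H(m) | B(n))))
Push ¬ through the quantifiers and connectives to reach negation normal form:
  (exists i. exists l. (H(l) & B(i))) & (exists j. S(j)) & (exists n. forall m. (~H(m) & ~B(n)))
All bound variables are already distinct, so no renaming is needed.
Pull the quantifiers to the front (each side's bound variable is not free in the other side):
  exists i. exists l. exists j. exists n. forall m. (H(l) & B(i) & S(j) & ~H(m) & ~B(n))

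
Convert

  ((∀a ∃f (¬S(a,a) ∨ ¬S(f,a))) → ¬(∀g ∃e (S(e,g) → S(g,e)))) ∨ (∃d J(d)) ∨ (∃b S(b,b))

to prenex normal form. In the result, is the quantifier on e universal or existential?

universal

Eliminate → and ↔ using ¬ and ∨.
  ¬(∀a ∃f (¬S(a,a) ∨ ¬S(f,a))) ∨ ¬(∀g ∃e (¬S(e,g) ∨ S(g,e))) ∨ (∃d J(d)) ∨ (∃b S(b,b))
Drive negations inward (¬∀x A ≡ ∃x ¬A, ¬∃x A ≡ ∀x ¬A, De Morgan for ∧/∨):
  (∃a ∀f (S(a,a) ∧ S(f,a))) ∨ (∃g ∀e (S(e,g) ∧ ¬S(g,e))) ∨ (∃d J(d)) ∨ (∃b S(b,b))
Finally move all quantifiers to the prefix:
  ∃a ∀f ∃g ∀e ∃d ∃b (S(a,a) ∧ S(f,a) ∨ S(e,g) ∧ ¬S(g,e) ∨ J(d) ∨ S(b,b))
The quantifier ∃e sits under an odd number of negations (counting the antecedent side of each →), so it flips to ∀e.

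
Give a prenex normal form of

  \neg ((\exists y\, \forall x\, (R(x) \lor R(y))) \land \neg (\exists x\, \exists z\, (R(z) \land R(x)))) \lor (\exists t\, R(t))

Push ¬ through the quantifiers and connectives to reach negation normal form:
  (\forall y\, \exists x\, (\neg R(x) \land \neg R(y))) \lor (\exists x\, \exists z\, (R(z) \land R(x))) \lor (\exists t\, R(t))
Standardize variables apart so no two quantifiers bind the same name: x↦b.
  (\forall y\, \exists x\, (\neg R(x) \land \neg R(y))) \lor (\exists b\, \exists z\, (R(z) \land R(b))) \lor (\exists t\, R(t))
Finally move all quantifiers to the prefix:
  \forall y\, \exists x\, \exists b\, \exists z\, \exists t\, (\neg R(x) \land \neg R(y) \lor R(z) \land R(b) \lor R(t))

\forall y\, \exists x\, \exists b\, \exists z\, \exists t\, (\neg R(x) \land \neg R(y) \lor R(z) \land R(b) \lor R(t))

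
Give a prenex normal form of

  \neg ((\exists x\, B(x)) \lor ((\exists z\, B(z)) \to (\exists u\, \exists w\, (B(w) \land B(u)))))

\forall x\, \exists z\, \forall u\, \forall w\, (\neg B(x) \land B(z) \land (\neg B(w) \lor \neg B(u)))

First replace A → B with ¬A ∨ B.
  \neg ((\exists x\, B(x)) \lor \neg (\exists z\, B(z)) \lor (\exists u\, \exists w\, (B(w) \land B(u))))
Drive negations inward (¬∀x A ≡ ∃x ¬A, ¬∃x A ≡ ∀x ¬A, De Morgan for ∧/∨):
  (\forall x\, \neg B(x)) \land (\exists z\, B(z)) \land (\forall u\, \forall w\, (\neg B(w) \lor \neg B(u)))
Extract every quantifier outward, since the variables are now distinct and don't occur free across branches:
  \forall x\, \exists z\, \forall u\, \forall w\, (\neg B(x) \land B(z) \land (\neg B(w) \lor \neg B(u)))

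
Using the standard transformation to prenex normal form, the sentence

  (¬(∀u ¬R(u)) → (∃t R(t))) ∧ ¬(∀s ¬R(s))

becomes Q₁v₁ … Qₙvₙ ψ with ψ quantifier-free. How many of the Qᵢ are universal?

Eliminate → and ↔ using ¬ and ∨.
  (¬¬(∀u ¬R(u)) ∨ (∃t R(t))) ∧ ¬(∀s ¬R(s))
Drive negations inward (¬∀x A ≡ ∃x ¬A, ¬∃x A ≡ ∀x ¬A, De Morgan for ∧/∨):
  ((∀u ¬R(u)) ∨ (∃t R(t))) ∧ (∃s R(s))
All bound variables are already distinct, so no renaming is needed.
Extract every quantifier outward, since the variables are now distinct and don't occur free across branches:
  ∀u ∃t ∃s ((¬R(u) ∨ R(t)) ∧ R(s))
The prefix is ∀u ∃t ∃s: 1 universal, 2 existential.

1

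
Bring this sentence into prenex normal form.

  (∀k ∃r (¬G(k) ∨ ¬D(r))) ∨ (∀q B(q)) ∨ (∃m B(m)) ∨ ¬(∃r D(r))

Move each ¬ inward, flipping quantifiers it crosses:
  (∀k ∃r (¬G(k) ∨ ¬D(r))) ∨ (∀q B(q)) ∨ (∃m B(m)) ∨ (∀r ¬D(r))
Standardize variables apart so no two quantifiers bind the same name: r↦v1.
  (∀k ∃r (¬G(k) ∨ ¬D(r))) ∨ (∀q B(q)) ∨ (∃m B(m)) ∨ (∀v1 ¬D(v1))
Finally move all quantifiers to the prefix:
  ∀k ∃r ∀q ∃m ∀v1 (¬G(k) ∨ ¬D(r) ∨ B(q) ∨ B(m) ∨ ¬D(v1))

∀k ∃r ∀q ∃m ∀v1 (¬G(k) ∨ ¬D(r) ∨ B(q) ∨ B(m) ∨ ¬D(v1))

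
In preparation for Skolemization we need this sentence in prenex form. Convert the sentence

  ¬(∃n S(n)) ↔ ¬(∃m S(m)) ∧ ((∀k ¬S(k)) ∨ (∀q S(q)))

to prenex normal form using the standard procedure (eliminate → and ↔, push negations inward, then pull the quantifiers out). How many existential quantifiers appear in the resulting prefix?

Rewrite implications/biconditionals: A → B as ¬A ∨ B; A ↔ B as (¬A ∨ B) ∧ (¬B ∨ A).
  (¬¬(∃n S(n)) ∨ ¬(∃m S(m)) ∧ ((∀k ¬S(k)) ∨ (∀q S(q)))) ∧ (¬(¬(∃m S(m)) ∧ ((∀k ¬S(k)) ∨ (∀q S(q)))) ∨ ¬(∃n S(n)))
Drive negations inward (¬∀x A ≡ ∃x ¬A, ¬∃x A ≡ ∀x ¬A, De Morgan for ∧/∨):
  ((∃n S(n)) ∨ (∀m ¬S(m)) ∧ ((∀k ¬S(k)) ∨ (∀q S(q)))) ∧ ((∃m S(m)) ∨ (∃k S(k)) ∧ (∃q ¬S(q)) ∨ (∀n ¬S(n)))
Standardize variables apart so no two quantifiers bind the same name: m↦w, k↦v, q↦x, n↦z.
  ((∃n S(n)) ∨ (∀m ¬S(m)) ∧ ((∀k ¬S(k)) ∨ (∀q S(q)))) ∧ ((∃w S(w)) ∨ (∃v S(v)) ∧ (∃x ¬S(x)) ∨ (∀z ¬S(z)))
Finally move all quantifiers to the prefix:
  ∃n ∀m ∀k ∀q ∃w ∃v ∃x ∀z ((S(n) ∨ ¬S(m) ∧ (¬S(k) ∨ S(q))) ∧ (S(w) ∨ S(v) ∧ ¬S(x) ∨ ¬S(z)))
The prefix is ∃n ∀m ∀k ∀q ∃w ∃v ∃x ∀z: 4 universal, 4 existential.

4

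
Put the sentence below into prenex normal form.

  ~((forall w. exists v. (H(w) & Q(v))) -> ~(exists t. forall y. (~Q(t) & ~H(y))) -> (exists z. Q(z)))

Rewrite implications/biconditionals: A → B as ¬A ∨ B.
  ~(~(forall w. exists v. (H(w) & Q(v))) | ~~(exists t. forall y. (~Q(t) & ~H(y))) | (exists z. Q(z)))
Push ¬ through the quantifiers and connectives to reach negation normal form:
  (forall w. exists v. (H(w) & Q(v))) & (forall t. exists y. (Q(t) | H(y))) & (forall z. ~Q(z))
All bound variables are already distinct, so no renaming is needed.
Pull the quantifiers to the front (each side's bound variable is not free in the other side):
  forall w. exists v. forall t. exists y. forall z. (H(w) & Q(v) & (Q(t) | H(y)) & ~Q(z))

forall w. exists v. forall t. exists y. forall z. (H(w) & Q(v) & (Q(t) | H(y)) & ~Q(z))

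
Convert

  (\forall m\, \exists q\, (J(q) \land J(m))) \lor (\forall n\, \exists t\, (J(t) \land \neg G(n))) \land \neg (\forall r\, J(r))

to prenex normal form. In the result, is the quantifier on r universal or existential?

Push ¬ through the quantifiers and connectives to reach negation normal form:
  (\forall m\, \exists q\, (J(q) \land J(m))) \lor (\forall n\, \exists t\, (J(t) \land \neg G(n))) \land (\exists r\, \neg J(r))
All bound variables are already distinct, so no renaming is needed.
Extract every quantifier outward, since the variables are now distinct and don't occur free across branches:
  \forall m\, \exists q\, \forall n\, \exists t\, \exists r\, (J(q) \land J(m) \lor J(t) \land \neg G(n) \land \neg J(r))
The quantifier \forall r sits under an odd number of negations, so it flips to \exists r.

existential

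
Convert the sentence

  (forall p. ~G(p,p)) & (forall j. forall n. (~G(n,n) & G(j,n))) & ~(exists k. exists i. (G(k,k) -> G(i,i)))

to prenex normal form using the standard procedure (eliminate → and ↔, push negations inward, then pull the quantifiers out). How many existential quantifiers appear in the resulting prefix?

Eliminate → and ↔ using ¬ and ∨.
  (forall p. ~G(p,p)) & (forall j. forall n. (~G(n,n) & G(j,n))) & ~(exists k. exists i. (~G(k,k) | G(i,i)))
Move each ¬ inward, flipping quantifiers it crosses:
  (forall p. ~G(p,p)) & (forall j. forall n. (~G(n,n) & G(j,n))) & (forall k. forall i. (G(k,k) & ~G(i,i)))
Finally move all quantifiers to the prefix:
  forall p. forall j. forall n. forall k. forall i. (~G(p,p) & ~G(n,n) & G(j,n) & G(k,k) & ~G(i,i))
The prefix is forall p forall j forall n forall k forall i: 5 universal, 0 existential.

0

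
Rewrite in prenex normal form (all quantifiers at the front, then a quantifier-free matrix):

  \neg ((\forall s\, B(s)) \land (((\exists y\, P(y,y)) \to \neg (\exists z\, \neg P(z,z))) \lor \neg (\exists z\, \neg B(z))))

Rewrite implications/biconditionals: A → B as ¬A ∨ B.
  \neg ((\forall s\, B(s)) \land (\neg (\exists y\, P(y,y)) \lor \neg (\exists z\, \neg P(z,z)) \lor \neg (\exists z\, \neg B(z))))
Drive negations inward (¬∀x A ≡ ∃x ¬A, ¬∃x A ≡ ∀x ¬A, De Morgan for ∧/∨):
  (\exists s\, \neg B(s)) \lor (\exists y\, P(y,y)) \land (\exists z\, \neg P(z,z)) \land (\exists z\, \neg B(z))
Rename bound variables to avoid capture: z↦u.
  (\exists s\, \neg B(s)) \lor (\exists y\, P(y,y)) \land (\exists z\, \neg P(z,z)) \land (\exists u\, \neg B(u))
Finally move all quantifiers to the prefix:
  \exists s\, \exists y\, \exists z\, \exists u\, (\neg B(s) \lor P(y,y) \land \neg P(z,z) \land \neg B(u))

\exists s\, \exists y\, \exists z\, \exists u\, (\neg B(s) \lor P(y,y) \land \neg P(z,z) \land \neg B(u))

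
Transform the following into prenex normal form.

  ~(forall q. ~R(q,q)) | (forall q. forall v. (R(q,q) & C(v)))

Drive negations inward (¬∀x A ≡ ∃x ¬A, ¬∃x A ≡ ∀x ¬A, De Morgan for ∧/∨):
  (exists q. R(q,q)) | (forall q. forall v. (R(q,q) & C(v)))
Give each quantifier a distinct variable: q↦t.
  (exists q. R(q,q)) | (forall t. forall v. (R(t,t) & C(v)))
Pull the quantifiers to the front (each side's bound variable is not free in the other side):
  exists q. forall t. forall v. (R(q,q) | R(t,t) & C(v))

exists q. forall t. forall v. (R(q,q) | R(t,t) & C(v))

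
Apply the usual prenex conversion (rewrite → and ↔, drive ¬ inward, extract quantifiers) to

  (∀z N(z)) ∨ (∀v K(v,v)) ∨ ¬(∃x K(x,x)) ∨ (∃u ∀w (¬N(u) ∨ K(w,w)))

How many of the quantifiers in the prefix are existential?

1

Move each ¬ inward, flipping quantifiers it crosses:
  (∀z N(z)) ∨ (∀v K(v,v)) ∨ (∀x ¬K(x,x)) ∨ (∃u ∀w (¬N(u) ∨ K(w,w)))
All bound variables are already distinct, so no renaming is needed.
Finally move all quantifiers to the prefix:
  ∀z ∀v ∀x ∃u ∀w (N(z) ∨ K(v,v) ∨ ¬K(x,x) ∨ ¬N(u) ∨ K(w,w))
The prefix is ∀z ∀v ∀x ∃u ∀w: 4 universal, 1 existential.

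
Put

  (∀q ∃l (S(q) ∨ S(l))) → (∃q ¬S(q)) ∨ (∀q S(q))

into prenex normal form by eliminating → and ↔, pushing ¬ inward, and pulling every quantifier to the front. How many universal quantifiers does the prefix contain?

Eliminate → and ↔ using ¬ and ∨.
  ¬(∀q ∃l (S(q) ∨ S(l))) ∨ (∃q ¬S(q)) ∨ (∀q S(q))
Drive negations inward (¬∀x A ≡ ∃x ¬A, ¬∃x A ≡ ∀x ¬A, De Morgan for ∧/∨):
  (∃q ∀l (¬S(q) ∧ ¬S(l))) ∨ (∃q ¬S(q)) ∨ (∀q S(q))
Give each quantifier a distinct variable: q↦t, q↦y1.
  (∃q ∀l (¬S(q) ∧ ¬S(l))) ∨ (∃t ¬S(t)) ∨ (∀y1 S(y1))
Extract every quantifier outward, since the variables are now distinct and don't occur free across branches:
  ∃q ∀l ∃t ∀y1 (¬S(q) ∧ ¬S(l) ∨ ¬S(t) ∨ S(y1))
The prefix is ∃q ∀l ∃t ∀y1: 2 universal, 2 existential.

2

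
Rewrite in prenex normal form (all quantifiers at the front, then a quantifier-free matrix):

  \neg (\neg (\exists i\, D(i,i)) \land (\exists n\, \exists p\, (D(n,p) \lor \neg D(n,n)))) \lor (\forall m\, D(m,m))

Move each ¬ inward, flipping quantifiers it crosses:
  (\exists i\, D(i,i)) \lor (\forall n\, \forall p\, (\neg D(n,p) \land D(n,n))) \lor (\forall m\, D(m,m))
All bound variables are already distinct, so no renaming is needed.
Extract every quantifier outward, since the variables are now distinct and don't occur free across branches:
  \exists i\, \forall n\, \forall p\, \forall m\, (D(i,i) \lor \neg D(n,p) \land D(n,n) \lor D(m,m))

\exists i\, \forall n\, \forall p\, \forall m\, (D(i,i) \lor \neg D(n,p) \land D(n,n) \lor D(m,m))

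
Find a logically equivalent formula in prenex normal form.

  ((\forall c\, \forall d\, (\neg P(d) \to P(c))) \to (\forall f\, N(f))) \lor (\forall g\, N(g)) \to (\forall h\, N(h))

\forall c\, \forall d\, \exists f\, \exists g\, \forall h\, ((P(d) \lor P(c)) \land \neg N(f) \land \neg N(g) \lor N(h))

Rewrite implications/biconditionals: A → B as ¬A ∨ B.
  \neg (\neg (\forall c\, \forall d\, (\neg \neg P(d) \lor P(c))) \lor (\forall f\, N(f)) \lor (\forall g\, N(g))) \lor (\forall h\, N(h))
Drive negations inward (¬∀x A ≡ ∃x ¬A, ¬∃x A ≡ ∀x ¬A, De Morgan for ∧/∨):
  (\forall c\, \forall d\, (P(d) \lor P(c))) \land (\exists f\, \neg N(f)) \land (\exists g\, \neg N(g)) \lor (\forall h\, N(h))
Pull the quantifiers to the front (each side's bound variable is not free in the other side):
  \forall c\, \forall d\, \exists f\, \exists g\, \forall h\, ((P(d) \lor P(c)) \land \neg N(f) \land \neg N(g) \lor N(h))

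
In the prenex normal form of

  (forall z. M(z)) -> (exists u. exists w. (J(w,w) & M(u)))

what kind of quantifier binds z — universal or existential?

existential

Rewrite implications/biconditionals: A → B as ¬A ∨ B.
  ~(forall z. M(z)) | (exists u. exists w. (J(w,w) & M(u)))
Move each ¬ inward, flipping quantifiers it crosses:
  (exists z. ~M(z)) | (exists u. exists w. (J(w,w) & M(u)))
All bound variables are already distinct, so no renaming is needed.
Finally move all quantifiers to the prefix:
  exists z. exists u. exists w. (~M(z) | J(w,w) & M(u))
The quantifier forall z sits under an odd number of negations (counting the antecedent side of each →), so it flips to exists z.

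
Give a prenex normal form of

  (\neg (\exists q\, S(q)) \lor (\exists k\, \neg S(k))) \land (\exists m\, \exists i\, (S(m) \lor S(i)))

\forall q\, \exists k\, \exists m\, \exists i\, ((\neg S(q) \lor \neg S(k)) \land (S(m) \lor S(i)))

Move each ¬ inward, flipping quantifiers it crosses:
  ((\forall q\, \neg S(q)) \lor (\exists k\, \neg S(k))) \land (\exists m\, \exists i\, (S(m) \lor S(i)))
Finally move all quantifiers to the prefix:
  \forall q\, \exists k\, \exists m\, \exists i\, ((\neg S(q) \lor \neg S(k)) \land (S(m) \lor S(i)))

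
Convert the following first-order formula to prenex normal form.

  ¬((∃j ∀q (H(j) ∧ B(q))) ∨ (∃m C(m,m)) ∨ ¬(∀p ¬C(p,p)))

∀j ∃q ∀m ∀p ((¬H(j) ∨ ¬B(q)) ∧ ¬C(m,m) ∧ ¬C(p,p))

Drive negations inward (¬∀x A ≡ ∃x ¬A, ¬∃x A ≡ ∀x ¬A, De Morgan for ∧/∨):
  (∀j ∃q (¬H(j) ∨ ¬B(q))) ∧ (∀m ¬C(m,m)) ∧ (∀p ¬C(p,p))
Pull the quantifiers to the front (each side's bound variable is not free in the other side):
  ∀j ∃q ∀m ∀p ((¬H(j) ∨ ¬B(q)) ∧ ¬C(m,m) ∧ ¬C(p,p))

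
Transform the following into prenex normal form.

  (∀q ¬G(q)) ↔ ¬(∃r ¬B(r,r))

Rewrite implications/biconditionals: A → B as ¬A ∨ B; A ↔ B as (¬A ∨ B) ∧ (¬B ∨ A).
  (¬(∀q ¬G(q)) ∨ ¬(∃r ¬B(r,r))) ∧ (¬¬(∃r ¬B(r,r)) ∨ (∀q ¬G(q)))
Push ¬ through the quantifiers and connectives to reach negation normal form:
  ((∃q G(q)) ∨ (∀r B(r,r))) ∧ ((∃r ¬B(r,r)) ∨ (∀q ¬G(q)))
Give each quantifier a distinct variable: r↦x1, q↦u.
  ((∃q G(q)) ∨ (∀r B(r,r))) ∧ ((∃x1 ¬B(x1,x1)) ∨ (∀u ¬G(u)))
Pull the quantifiers to the front (each side's bound variable is not free in the other side):
  ∃q ∀r ∃x1 ∀u ((G(q) ∨ B(r,r)) ∧ (¬B(x1,x1) ∨ ¬G(u)))

∃q ∀r ∃x1 ∀u ((G(q) ∨ B(r,r)) ∧ (¬B(x1,x1) ∨ ¬G(u)))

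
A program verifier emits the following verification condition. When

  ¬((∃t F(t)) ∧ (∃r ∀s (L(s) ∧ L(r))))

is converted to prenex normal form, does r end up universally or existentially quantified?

universal

Drive negations inward (¬∀x A ≡ ∃x ¬A, ¬∃x A ≡ ∀x ¬A, De Morgan for ∧/∨):
  (∀t ¬F(t)) ∨ (∀r ∃s (¬L(s) ∨ ¬L(r)))
All bound variables are already distinct, so no renaming is needed.
Finally move all quantifiers to the prefix:
  ∀t ∀r ∃s (¬F(t) ∨ ¬L(s) ∨ ¬L(r))
The quantifier ∃r sits under an odd number of negations, so it flips to ∀r.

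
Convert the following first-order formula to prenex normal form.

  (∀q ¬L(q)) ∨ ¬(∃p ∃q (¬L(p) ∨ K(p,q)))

Move each ¬ inward, flipping quantifiers it crosses:
  (∀q ¬L(q)) ∨ (∀p ∀q (L(p) ∧ ¬K(p,q)))
Rename bound variables to avoid capture: q↦t.
  (∀q ¬L(q)) ∨ (∀p ∀t (L(p) ∧ ¬K(p,t)))
Pull the quantifiers to the front (each side's bound variable is not free in the other side):
  ∀q ∀p ∀t (¬L(q) ∨ L(p) ∧ ¬K(p,t))

∀q ∀p ∀t (¬L(q) ∨ L(p) ∧ ¬K(p,t))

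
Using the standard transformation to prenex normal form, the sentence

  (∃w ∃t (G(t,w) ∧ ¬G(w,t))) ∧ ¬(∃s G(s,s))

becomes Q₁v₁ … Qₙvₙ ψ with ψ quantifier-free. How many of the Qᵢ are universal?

Drive negations inward (¬∀x A ≡ ∃x ¬A, ¬∃x A ≡ ∀x ¬A, De Morgan for ∧/∨):
  (∃w ∃t (G(t,w) ∧ ¬G(w,t))) ∧ (∀s ¬G(s,s))
All bound variables are already distinct, so no renaming is needed.
Extract every quantifier outward, since the variables are now distinct and don't occur free across branches:
  ∃w ∃t ∀s (G(t,w) ∧ ¬G(w,t) ∧ ¬G(s,s))
The prefix is ∃w ∃t ∀s: 1 universal, 2 existential.

1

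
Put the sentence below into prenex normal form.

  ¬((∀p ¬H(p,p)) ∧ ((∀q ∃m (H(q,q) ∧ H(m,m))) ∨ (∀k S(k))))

Push ¬ through the quantifiers and connectives to reach negation normal form:
  (∃p H(p,p)) ∨ (∃q ∀m (¬H(q,q) ∨ ¬H(m,m))) ∧ (∃k ¬S(k))
All bound variables are already distinct, so no renaming is needed.
Extract every quantifier outward, since the variables are now distinct and don't occur free across branches:
  ∃p ∃q ∀m ∃k (H(p,p) ∨ (¬H(q,q) ∨ ¬H(m,m)) ∧ ¬S(k))

∃p ∃q ∀m ∃k (H(p,p) ∨ (¬H(q,q) ∨ ¬H(m,m)) ∧ ¬S(k))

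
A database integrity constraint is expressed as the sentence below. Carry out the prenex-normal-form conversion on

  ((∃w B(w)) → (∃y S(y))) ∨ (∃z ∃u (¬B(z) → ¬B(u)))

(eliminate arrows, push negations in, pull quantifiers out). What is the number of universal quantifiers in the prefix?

1

First replace A → B with ¬A ∨ B.
  ¬(∃w B(w)) ∨ (∃y S(y)) ∨ (∃z ∃u (¬¬B(z) ∨ ¬B(u)))
Push ¬ through the quantifiers and connectives to reach negation normal form:
  (∀w ¬B(w)) ∨ (∃y S(y)) ∨ (∃z ∃u (B(z) ∨ ¬B(u)))
All bound variables are already distinct, so no renaming is needed.
Extract every quantifier outward, since the variables are now distinct and don't occur free across branches:
  ∀w ∃y ∃z ∃u (¬B(w) ∨ S(y) ∨ B(z) ∨ ¬B(u))
The prefix is ∀w ∃y ∃z ∃u: 1 universal, 3 existential.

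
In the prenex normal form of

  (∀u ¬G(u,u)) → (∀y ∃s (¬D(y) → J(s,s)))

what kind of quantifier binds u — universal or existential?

existential

Eliminate → and ↔ using ¬ and ∨.
  ¬(∀u ¬G(u,u)) ∨ (∀y ∃s (¬¬D(y) ∨ J(s,s)))
Push ¬ through the quantifiers and connectives to reach negation normal form:
  (∃u G(u,u)) ∨ (∀y ∃s (D(y) ∨ J(s,s)))
Extract every quantifier outward, since the variables are now distinct and don't occur free across branches:
  ∃u ∀y ∃s (G(u,u) ∨ D(y) ∨ J(s,s))
The quantifier ∀u sits under an odd number of negations (counting the antecedent side of each →), so it flips to ∃u.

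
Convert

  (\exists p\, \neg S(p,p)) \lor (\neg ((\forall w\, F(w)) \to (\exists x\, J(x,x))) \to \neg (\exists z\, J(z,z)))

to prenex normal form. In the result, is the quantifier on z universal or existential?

universal

First replace A → B with ¬A ∨ B.
  (\exists p\, \neg S(p,p)) \lor \neg \neg (\neg (\forall w\, F(w)) \lor (\exists x\, J(x,x))) \lor \neg (\exists z\, J(z,z))
Move each ¬ inward, flipping quantifiers it crosses:
  (\exists p\, \neg S(p,p)) \lor (\exists w\, \neg F(w)) \lor (\exists x\, J(x,x)) \lor (\forall z\, \neg J(z,z))
All bound variables are already distinct, so no renaming is needed.
Pull the quantifiers to the front (each side's bound variable is not free in the other side):
  \exists p\, \exists w\, \exists x\, \forall z\, (\neg S(p,p) \lor \neg F(w) \lor J(x,x) \lor \neg J(z,z))
The quantifier \exists z sits under an odd number of negations (counting the antecedent side of each →), so it flips to \forall z.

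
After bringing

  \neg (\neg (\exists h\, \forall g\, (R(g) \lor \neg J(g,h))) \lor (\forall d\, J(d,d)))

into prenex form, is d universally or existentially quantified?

existential

Move each ¬ inward, flipping quantifiers it crosses:
  (\exists h\, \forall g\, (R(g) \lor \neg J(g,h))) \land (\exists d\, \neg J(d,d))
All bound variables are already distinct, so no renaming is needed.
Extract every quantifier outward, since the variables are now distinct and don't occur free across branches:
  \exists h\, \forall g\, \exists d\, ((R(g) \lor \neg J(g,h)) \land \neg J(d,d))
The quantifier \forall d sits under an odd number of negations, so it flips to \exists d.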